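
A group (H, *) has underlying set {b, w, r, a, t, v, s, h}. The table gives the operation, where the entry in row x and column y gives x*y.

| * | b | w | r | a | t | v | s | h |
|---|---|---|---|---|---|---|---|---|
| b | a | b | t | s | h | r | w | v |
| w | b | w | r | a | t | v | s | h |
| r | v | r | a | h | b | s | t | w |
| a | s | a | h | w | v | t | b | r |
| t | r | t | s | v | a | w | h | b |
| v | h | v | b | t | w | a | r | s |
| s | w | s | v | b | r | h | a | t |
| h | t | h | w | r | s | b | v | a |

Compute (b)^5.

b^1 = b
b^2 = b*b = a
b^3 = a*b = s
b^4 = s*b = w
b^5 = w*b = b
(Structurally, H here is isomorphic to the quaternion group Q_8.)

b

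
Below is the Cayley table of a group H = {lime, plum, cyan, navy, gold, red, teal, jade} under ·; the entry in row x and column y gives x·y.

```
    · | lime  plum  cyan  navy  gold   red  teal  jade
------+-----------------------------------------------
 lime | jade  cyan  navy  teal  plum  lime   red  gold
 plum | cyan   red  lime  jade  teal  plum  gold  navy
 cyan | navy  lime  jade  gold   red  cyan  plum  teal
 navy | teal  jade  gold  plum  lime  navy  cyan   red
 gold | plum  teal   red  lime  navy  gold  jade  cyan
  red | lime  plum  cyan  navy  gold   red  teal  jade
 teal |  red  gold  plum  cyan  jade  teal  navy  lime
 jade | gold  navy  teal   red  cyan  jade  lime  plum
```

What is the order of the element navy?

The identity element is red (its row matches the header).
navy^1 = navy
navy^2 = navy·navy = plum
navy^3 = plum·navy = jade
navy^4 = jade·navy = red
The first power of navy equal to the identity is navy^4, so ord(navy) = 4.

4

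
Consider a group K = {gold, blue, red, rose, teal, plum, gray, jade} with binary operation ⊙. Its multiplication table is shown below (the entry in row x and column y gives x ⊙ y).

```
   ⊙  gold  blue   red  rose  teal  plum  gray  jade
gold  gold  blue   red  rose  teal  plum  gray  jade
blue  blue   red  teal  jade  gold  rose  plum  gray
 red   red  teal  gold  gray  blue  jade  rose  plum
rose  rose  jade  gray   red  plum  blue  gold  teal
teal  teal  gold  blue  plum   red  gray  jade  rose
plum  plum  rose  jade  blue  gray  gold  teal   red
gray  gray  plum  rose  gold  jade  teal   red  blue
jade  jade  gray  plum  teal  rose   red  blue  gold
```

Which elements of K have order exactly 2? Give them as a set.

{jade, plum, red}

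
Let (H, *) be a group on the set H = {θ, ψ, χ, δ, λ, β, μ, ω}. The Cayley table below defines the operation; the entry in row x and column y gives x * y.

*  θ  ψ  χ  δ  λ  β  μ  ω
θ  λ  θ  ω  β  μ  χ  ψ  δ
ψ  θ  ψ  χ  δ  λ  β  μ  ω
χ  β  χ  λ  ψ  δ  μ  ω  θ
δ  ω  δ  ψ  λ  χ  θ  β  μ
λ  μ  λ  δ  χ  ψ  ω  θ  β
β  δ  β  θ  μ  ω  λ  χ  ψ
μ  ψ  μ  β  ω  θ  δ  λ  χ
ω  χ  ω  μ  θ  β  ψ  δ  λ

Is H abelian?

δ * μ = β but μ * δ = ω.
Since δ and μ do not commute, H is not abelian.

No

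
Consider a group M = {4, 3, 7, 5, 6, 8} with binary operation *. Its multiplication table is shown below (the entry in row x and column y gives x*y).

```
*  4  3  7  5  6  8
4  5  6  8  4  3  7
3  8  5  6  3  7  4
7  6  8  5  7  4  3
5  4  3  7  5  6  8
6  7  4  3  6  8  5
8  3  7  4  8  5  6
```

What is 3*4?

Read row 3, column 4: 3*4 = 8.
(Structurally, M here is isomorphic to the symmetric group S_3.)

8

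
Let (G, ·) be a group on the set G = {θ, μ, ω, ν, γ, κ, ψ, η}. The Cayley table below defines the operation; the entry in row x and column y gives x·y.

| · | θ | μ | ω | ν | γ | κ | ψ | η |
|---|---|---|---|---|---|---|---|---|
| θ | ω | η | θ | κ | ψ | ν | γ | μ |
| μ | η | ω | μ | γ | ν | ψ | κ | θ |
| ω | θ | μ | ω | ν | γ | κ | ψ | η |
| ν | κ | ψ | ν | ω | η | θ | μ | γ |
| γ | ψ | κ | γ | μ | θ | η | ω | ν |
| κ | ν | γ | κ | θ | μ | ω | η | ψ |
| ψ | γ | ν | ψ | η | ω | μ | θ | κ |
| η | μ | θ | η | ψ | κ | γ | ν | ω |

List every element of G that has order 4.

{γ, ψ}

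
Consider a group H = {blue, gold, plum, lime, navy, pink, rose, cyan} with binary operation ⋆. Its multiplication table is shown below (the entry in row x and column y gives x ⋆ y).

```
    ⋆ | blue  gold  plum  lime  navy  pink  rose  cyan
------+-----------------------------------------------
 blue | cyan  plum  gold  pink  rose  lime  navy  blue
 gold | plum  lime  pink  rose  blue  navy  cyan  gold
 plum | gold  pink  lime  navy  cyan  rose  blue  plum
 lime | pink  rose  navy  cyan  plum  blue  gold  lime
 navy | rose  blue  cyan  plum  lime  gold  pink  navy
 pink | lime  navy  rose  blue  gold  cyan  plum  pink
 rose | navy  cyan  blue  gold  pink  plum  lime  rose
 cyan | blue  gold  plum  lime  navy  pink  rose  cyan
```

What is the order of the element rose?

4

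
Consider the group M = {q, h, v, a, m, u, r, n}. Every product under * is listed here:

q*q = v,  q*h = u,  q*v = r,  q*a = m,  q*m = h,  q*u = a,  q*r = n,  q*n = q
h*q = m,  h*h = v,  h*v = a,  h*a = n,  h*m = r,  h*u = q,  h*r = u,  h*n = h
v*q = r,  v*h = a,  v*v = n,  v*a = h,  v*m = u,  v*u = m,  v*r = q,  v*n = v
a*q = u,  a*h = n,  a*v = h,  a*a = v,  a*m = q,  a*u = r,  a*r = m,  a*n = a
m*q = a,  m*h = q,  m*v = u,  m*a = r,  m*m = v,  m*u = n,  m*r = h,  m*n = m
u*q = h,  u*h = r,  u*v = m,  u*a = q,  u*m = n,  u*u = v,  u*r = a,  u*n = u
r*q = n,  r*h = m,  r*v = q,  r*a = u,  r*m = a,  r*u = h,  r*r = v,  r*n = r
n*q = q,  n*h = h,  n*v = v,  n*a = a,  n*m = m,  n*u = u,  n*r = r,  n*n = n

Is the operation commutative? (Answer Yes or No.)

No

u * r = a but r * u = h.
Since u and r do not commute, M is not abelian.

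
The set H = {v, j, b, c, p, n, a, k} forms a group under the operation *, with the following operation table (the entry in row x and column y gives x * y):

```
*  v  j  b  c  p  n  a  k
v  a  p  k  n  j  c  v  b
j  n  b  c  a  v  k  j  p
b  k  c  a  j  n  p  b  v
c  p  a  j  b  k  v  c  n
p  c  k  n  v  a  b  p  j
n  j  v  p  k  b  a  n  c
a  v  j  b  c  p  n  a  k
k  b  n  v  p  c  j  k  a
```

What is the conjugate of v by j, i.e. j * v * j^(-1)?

k

The identity is a. In row j, the entry a sits in column c, so j^(-1) = c.
j * v = n
n * c = k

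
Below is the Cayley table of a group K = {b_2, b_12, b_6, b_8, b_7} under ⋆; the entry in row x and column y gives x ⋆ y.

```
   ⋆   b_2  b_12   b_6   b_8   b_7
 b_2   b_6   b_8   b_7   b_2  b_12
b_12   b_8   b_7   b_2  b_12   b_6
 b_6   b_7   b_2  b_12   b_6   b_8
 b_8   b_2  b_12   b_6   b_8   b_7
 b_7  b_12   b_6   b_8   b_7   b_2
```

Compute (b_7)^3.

b_7^1 = b_7
b_7^2 = b_7 ⋆ b_7 = b_2
b_7^3 = b_2 ⋆ b_7 = b_12
(Structurally, K here is isomorphic to the cyclic group Z_5.)

b_12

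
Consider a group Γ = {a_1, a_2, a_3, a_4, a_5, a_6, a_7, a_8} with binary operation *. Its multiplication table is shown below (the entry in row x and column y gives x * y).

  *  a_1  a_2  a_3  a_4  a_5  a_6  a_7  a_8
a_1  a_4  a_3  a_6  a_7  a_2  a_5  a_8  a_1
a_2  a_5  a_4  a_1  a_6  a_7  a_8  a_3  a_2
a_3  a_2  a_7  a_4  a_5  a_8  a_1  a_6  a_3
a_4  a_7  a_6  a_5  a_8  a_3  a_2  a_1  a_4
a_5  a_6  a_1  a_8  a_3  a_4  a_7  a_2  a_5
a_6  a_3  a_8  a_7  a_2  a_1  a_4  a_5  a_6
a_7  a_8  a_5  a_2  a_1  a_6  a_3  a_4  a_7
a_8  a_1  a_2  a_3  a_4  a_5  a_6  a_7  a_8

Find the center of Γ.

An element z is central iff its row equals its column in the table.
For a_3: a_3 * a_1 = a_2 ≠ a_6 = a_1 * a_3, so a_3 ∉ Z.
Checking each element this way leaves Z(Γ) = {a_4, a_8}.

{a_4, a_8}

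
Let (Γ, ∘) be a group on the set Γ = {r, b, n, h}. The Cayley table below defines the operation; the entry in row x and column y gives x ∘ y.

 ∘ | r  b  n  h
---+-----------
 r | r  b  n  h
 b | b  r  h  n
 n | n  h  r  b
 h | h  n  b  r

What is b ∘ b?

r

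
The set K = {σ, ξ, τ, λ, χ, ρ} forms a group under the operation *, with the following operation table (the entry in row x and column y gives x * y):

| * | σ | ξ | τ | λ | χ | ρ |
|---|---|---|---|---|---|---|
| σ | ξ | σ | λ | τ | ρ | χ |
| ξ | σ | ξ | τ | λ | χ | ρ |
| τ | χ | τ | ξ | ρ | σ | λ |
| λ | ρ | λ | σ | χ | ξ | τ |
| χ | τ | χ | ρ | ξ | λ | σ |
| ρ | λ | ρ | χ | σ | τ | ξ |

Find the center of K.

An element z is central iff its row equals its column in the table.
For ρ: ρ * χ = τ ≠ σ = χ * ρ, so ρ ∉ Z.
Checking each element this way leaves Z(K) = {ξ}.

{ξ}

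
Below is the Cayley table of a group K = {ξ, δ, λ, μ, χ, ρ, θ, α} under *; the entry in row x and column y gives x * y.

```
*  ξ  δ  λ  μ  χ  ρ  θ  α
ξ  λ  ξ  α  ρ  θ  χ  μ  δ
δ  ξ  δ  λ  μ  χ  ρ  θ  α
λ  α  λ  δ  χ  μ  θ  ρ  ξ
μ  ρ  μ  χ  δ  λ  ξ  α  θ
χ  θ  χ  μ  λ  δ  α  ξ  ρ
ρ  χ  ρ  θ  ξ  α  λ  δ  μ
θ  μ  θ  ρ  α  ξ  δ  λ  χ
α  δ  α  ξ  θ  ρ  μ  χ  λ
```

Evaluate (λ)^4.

δ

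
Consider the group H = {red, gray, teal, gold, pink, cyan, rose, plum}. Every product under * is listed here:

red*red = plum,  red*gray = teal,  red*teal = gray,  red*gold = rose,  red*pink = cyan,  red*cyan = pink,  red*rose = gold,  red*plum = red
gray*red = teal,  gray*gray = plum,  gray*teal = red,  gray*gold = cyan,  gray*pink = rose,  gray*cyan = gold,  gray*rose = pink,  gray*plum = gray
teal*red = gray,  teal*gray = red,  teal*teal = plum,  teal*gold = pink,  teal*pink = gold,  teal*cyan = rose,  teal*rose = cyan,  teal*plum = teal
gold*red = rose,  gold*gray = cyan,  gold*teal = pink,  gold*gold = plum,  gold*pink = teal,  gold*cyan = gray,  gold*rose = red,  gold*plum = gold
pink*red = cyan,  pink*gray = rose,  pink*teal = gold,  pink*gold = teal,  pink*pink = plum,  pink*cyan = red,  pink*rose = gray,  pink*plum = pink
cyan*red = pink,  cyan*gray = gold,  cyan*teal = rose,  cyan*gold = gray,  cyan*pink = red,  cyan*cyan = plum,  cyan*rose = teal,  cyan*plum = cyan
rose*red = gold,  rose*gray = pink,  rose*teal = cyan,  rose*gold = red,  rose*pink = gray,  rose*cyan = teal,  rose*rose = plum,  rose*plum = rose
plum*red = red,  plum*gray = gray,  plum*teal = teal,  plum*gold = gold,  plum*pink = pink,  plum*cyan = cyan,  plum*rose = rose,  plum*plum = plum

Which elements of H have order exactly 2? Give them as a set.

{cyan, gold, gray, pink, red, rose, teal}

Identity is plum. Compute the order of each non-identity element by repeated multiplication:
  red: red → plum  (order 2)
  gray: gray → plum  (order 2)
  teal: teal → plum  (order 2)
  gold: gold → plum  (order 2)
  pink: pink → plum  (order 2)
  cyan: cyan → plum  (order 2)
  rose: rose → plum  (order 2)
Elements of order 2: {cyan, gold, gray, pink, red, rose, teal}.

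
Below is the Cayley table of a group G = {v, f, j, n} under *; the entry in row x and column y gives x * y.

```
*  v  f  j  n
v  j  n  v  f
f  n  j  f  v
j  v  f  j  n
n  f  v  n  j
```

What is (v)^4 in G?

v^1 = v
v^2 = v * v = j
v^3 = j * v = v
v^4 = v * v = j

j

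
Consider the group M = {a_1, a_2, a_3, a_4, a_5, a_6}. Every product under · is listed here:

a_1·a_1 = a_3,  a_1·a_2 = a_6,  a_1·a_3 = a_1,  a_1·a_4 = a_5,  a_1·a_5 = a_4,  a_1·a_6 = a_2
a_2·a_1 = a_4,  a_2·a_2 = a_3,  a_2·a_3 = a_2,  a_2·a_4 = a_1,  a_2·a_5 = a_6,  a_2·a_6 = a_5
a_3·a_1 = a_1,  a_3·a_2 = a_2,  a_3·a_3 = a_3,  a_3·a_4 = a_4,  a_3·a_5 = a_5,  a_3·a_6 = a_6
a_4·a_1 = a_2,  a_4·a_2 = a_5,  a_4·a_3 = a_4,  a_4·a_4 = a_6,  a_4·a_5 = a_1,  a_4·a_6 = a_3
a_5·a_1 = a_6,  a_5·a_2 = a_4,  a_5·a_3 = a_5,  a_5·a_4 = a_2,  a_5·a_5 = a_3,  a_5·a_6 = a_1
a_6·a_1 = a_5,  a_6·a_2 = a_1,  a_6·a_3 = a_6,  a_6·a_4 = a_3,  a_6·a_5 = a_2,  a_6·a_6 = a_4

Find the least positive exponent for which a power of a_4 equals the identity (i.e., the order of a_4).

3

The identity element is a_3 (its row matches the header).
a_4^1 = a_4
a_4^2 = a_4·a_4 = a_6
a_4^3 = a_6·a_4 = a_3
The first power of a_4 equal to the identity is a_4^3, so ord(a_4) = 3.
(Structurally, M here is isomorphic to the symmetric group S_3.)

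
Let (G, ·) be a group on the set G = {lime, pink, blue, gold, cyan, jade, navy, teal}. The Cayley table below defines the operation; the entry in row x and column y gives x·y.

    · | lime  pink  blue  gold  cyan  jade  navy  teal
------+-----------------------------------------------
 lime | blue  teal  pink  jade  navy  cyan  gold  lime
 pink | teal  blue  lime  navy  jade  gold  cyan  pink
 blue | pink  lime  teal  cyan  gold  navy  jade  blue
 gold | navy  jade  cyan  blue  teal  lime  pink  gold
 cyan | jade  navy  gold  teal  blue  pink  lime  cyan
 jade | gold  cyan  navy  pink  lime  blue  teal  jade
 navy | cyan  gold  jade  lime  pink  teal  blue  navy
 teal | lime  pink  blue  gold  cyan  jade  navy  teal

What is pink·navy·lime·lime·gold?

blue

pink·navy = cyan
cyan·lime = jade
jade·lime = gold
gold·gold = blue
(Structurally, G here is isomorphic to the quaternion group Q_8.)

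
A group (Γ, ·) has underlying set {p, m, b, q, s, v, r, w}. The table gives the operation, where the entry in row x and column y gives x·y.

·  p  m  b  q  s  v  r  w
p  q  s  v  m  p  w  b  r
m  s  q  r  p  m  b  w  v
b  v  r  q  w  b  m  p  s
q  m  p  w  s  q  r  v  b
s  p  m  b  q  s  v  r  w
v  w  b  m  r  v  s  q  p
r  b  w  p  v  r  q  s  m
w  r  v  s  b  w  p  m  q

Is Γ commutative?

Check whether the table is symmetric across its main diagonal.
Every entry (row x, col y) equals the entry (row y, col x), so Γ is abelian.
(In fact Γ ≅ Z_2 x Z_4.)

Yes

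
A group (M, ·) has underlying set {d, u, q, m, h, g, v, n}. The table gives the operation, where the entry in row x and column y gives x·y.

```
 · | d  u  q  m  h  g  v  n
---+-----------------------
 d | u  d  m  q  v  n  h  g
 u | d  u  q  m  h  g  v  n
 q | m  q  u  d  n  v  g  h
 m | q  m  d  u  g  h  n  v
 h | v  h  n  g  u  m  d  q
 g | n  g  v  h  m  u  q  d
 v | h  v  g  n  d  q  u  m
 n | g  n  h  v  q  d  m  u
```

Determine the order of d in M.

The identity element is u (its row matches the header).
d^1 = d
d^2 = d·d = u
The first power of d equal to the identity is d^2, so ord(d) = 2.

2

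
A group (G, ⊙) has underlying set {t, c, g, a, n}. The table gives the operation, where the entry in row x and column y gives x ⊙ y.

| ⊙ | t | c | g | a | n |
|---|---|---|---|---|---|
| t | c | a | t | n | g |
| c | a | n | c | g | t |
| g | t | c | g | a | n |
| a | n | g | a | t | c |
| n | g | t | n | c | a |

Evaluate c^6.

c^1 = c
c^2 = c ⊙ c = n
c^3 = n ⊙ c = t
c^4 = t ⊙ c = a
c^5 = a ⊙ c = g
c^6 = g ⊙ c = c

c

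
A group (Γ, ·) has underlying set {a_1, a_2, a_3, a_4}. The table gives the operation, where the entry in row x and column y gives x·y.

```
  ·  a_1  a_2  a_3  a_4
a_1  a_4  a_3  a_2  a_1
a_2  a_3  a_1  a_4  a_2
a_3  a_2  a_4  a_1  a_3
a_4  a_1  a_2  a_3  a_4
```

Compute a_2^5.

a_2^1 = a_2
a_2^2 = a_2·a_2 = a_1
a_2^3 = a_1·a_2 = a_3
a_2^4 = a_3·a_2 = a_4
a_2^5 = a_4·a_2 = a_2
(Structurally, Γ here is isomorphic to the cyclic group Z_4.)

a_2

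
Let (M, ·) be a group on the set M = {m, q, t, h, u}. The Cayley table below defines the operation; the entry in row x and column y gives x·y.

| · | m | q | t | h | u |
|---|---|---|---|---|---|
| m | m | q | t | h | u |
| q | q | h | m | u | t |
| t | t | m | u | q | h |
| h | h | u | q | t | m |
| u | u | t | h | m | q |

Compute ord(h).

5

The identity element is m (its row matches the header).
h^1 = h
h^2 = h·h = t
h^3 = t·h = q
h^4 = q·h = u
h^5 = u·h = m
The first power of h equal to the identity is h^5, so ord(h) = 5.
(Structurally, M here is isomorphic to the cyclic group Z_5.)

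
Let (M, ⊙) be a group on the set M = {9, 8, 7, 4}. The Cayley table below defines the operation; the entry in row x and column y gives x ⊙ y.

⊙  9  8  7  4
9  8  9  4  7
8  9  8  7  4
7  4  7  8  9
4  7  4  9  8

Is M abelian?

Yes

Check whether the table is symmetric across its main diagonal.
Every entry (row x, col y) equals the entry (row y, col x), so M is abelian.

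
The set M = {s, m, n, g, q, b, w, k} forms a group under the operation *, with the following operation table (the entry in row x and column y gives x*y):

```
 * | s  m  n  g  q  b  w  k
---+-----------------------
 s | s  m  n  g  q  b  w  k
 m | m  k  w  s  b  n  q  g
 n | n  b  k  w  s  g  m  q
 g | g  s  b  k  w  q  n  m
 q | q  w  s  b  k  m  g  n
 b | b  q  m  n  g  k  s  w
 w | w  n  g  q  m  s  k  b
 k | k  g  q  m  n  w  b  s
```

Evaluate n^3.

n^1 = n
n^2 = n*n = k
n^3 = k*n = q
(Structurally, M here is isomorphic to the quaternion group Q_8.)

q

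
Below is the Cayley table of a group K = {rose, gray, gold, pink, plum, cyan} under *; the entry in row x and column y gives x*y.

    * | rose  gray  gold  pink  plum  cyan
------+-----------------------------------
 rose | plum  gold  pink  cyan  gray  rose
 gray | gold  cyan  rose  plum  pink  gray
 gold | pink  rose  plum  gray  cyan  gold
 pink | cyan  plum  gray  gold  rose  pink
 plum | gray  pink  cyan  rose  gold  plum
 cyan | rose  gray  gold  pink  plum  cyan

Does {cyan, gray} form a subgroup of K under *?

Yes

{cyan, gray} contains the identity cyan.
Checking products: every product of two elements of {cyan, gray} (read from the table) lies in {cyan, gray}, so the set is closed.
In a finite group, a nonempty closed subset is a subgroup. So {cyan, gray} ≤ K.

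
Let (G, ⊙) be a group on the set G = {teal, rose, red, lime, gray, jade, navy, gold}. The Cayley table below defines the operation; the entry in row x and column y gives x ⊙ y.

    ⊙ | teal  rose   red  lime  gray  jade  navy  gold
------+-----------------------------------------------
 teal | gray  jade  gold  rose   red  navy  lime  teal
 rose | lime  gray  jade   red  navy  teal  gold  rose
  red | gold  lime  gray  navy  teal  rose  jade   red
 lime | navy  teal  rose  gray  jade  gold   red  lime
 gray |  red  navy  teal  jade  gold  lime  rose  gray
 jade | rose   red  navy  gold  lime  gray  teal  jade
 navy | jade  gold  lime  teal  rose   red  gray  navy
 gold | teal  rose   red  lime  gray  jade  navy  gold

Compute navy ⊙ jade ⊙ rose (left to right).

lime

navy ⊙ jade = red
red ⊙ rose = lime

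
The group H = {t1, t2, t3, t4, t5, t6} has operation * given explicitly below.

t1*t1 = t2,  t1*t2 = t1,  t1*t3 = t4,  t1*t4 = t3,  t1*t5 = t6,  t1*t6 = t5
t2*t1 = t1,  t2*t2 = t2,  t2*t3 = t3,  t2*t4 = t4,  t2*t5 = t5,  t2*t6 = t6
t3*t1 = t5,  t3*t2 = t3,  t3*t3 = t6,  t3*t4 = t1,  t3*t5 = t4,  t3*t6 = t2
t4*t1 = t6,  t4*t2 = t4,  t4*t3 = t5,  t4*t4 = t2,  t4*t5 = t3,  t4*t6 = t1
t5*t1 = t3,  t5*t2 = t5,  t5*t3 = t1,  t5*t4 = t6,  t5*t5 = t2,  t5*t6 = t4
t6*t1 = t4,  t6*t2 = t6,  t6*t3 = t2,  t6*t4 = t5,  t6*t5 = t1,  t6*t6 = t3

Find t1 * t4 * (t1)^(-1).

The identity is t2. In row t1, the entry t2 sits in column t1, so t1^(-1) = t1.
t1 * t4 = t3
t3 * t1 = t5
(Structurally, H here is isomorphic to the symmetric group S_3.)

t5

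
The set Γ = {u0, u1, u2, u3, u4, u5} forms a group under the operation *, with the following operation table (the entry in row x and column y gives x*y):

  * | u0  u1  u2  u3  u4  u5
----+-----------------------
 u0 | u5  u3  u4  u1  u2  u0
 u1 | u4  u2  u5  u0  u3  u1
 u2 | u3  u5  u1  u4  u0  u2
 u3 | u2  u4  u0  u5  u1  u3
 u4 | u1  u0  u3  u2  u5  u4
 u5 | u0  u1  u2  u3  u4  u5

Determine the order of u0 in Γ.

The identity element is u5 (its row matches the header).
u0^1 = u0
u0^2 = u0*u0 = u5
The first power of u0 equal to the identity is u0^2, so ord(u0) = 2.

2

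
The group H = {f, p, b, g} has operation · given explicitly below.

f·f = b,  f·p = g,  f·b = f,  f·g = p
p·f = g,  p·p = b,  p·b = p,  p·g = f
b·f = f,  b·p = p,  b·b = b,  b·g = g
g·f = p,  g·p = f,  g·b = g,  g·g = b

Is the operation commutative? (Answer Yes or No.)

Yes

Check whether the table is symmetric across its main diagonal.
Every entry (row x, col y) equals the entry (row y, col x), so H is abelian.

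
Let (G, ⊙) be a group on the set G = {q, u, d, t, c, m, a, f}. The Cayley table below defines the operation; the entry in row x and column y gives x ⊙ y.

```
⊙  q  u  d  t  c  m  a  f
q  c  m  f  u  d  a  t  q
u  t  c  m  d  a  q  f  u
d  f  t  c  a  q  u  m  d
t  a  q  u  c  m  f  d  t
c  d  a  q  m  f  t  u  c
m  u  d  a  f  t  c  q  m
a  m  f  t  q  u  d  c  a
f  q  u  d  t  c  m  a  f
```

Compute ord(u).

The identity element is f (its row matches the header).
u^1 = u
u^2 = u ⊙ u = c
u^3 = c ⊙ u = a
u^4 = a ⊙ u = f
The first power of u equal to the identity is u^4, so ord(u) = 4.
(Structurally, G here is isomorphic to the quaternion group Q_8.)

4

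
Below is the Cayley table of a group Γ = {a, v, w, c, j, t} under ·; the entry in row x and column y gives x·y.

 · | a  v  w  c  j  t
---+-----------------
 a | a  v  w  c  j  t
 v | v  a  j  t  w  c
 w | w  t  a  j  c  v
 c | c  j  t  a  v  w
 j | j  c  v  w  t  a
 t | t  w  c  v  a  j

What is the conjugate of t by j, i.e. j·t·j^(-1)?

t

The identity is a. In row j, the entry a sits in column t, so j^(-1) = t.
j·t = a
a·t = t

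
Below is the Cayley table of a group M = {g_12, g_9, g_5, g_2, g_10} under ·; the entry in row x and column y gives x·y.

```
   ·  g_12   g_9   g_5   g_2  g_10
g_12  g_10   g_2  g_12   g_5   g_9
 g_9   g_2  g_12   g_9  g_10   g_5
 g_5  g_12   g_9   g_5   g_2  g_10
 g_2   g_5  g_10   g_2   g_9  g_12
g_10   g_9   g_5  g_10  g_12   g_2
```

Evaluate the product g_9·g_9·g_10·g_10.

g_5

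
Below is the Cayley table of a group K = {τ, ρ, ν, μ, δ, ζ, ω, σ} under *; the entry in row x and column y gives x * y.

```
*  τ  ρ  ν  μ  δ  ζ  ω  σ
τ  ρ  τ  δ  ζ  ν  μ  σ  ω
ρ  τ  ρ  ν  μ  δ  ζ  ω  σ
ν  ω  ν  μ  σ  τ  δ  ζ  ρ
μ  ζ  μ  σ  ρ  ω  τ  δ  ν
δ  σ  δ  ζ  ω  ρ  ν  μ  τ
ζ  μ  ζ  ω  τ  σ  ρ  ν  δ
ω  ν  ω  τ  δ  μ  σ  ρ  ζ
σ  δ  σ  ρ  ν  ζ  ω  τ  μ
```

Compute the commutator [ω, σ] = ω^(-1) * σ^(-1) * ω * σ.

Identity is ρ; from the table ω^(-1) = ω and σ^(-1) = ν.
ω * ν = τ
τ * ω = σ
σ * σ = μ

μ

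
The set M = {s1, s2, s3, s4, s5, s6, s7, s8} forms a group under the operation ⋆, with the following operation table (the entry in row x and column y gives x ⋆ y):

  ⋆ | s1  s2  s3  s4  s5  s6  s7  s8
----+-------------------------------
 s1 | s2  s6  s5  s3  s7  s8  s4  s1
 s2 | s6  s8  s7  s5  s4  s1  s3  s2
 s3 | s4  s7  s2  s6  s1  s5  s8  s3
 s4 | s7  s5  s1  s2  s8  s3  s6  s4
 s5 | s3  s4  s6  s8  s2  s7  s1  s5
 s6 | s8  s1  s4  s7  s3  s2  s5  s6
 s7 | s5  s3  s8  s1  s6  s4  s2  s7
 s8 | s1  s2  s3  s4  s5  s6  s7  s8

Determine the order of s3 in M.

The identity element is s8 (its row matches the header).
s3^1 = s3
s3^2 = s3 ⋆ s3 = s2
s3^3 = s2 ⋆ s3 = s7
s3^4 = s7 ⋆ s3 = s8
The first power of s3 equal to the identity is s3^4, so ord(s3) = 4.
(Structurally, M here is isomorphic to the quaternion group Q_8.)

4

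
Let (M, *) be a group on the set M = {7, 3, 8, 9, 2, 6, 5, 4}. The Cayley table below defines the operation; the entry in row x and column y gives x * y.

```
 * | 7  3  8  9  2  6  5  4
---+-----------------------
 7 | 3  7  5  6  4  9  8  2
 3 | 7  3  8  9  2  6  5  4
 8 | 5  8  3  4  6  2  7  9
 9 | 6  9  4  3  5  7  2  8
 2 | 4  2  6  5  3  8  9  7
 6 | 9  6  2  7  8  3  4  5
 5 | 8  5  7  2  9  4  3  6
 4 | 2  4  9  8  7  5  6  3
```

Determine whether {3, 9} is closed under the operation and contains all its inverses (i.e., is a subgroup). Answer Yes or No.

{3, 9} contains the identity 3.
Checking products: every product of two elements of {3, 9} (read from the table) lies in {3, 9}, so the set is closed.
In a finite group, a nonempty closed subset is a subgroup. So {3, 9} ≤ M.
(Structurally, M here is isomorphic to the elementary abelian group (Z_2)^3.)

Yes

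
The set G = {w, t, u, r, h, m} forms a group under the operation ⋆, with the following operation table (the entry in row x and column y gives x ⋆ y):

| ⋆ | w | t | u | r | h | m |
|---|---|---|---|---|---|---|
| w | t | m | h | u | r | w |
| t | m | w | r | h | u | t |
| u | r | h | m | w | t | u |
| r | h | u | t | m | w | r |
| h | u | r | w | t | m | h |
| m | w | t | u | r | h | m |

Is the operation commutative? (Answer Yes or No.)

t ⋆ u = r but u ⋆ t = h.
Since t and u do not commute, G is not abelian.

No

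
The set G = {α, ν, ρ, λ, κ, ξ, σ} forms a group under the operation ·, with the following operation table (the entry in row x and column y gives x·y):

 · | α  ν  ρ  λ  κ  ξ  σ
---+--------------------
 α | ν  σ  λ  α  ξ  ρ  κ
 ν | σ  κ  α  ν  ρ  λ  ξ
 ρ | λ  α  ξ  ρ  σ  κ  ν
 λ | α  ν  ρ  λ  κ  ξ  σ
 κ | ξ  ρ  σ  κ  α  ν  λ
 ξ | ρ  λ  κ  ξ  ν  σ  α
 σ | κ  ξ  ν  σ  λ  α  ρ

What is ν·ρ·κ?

ν·ρ = α
α·κ = ξ

ξ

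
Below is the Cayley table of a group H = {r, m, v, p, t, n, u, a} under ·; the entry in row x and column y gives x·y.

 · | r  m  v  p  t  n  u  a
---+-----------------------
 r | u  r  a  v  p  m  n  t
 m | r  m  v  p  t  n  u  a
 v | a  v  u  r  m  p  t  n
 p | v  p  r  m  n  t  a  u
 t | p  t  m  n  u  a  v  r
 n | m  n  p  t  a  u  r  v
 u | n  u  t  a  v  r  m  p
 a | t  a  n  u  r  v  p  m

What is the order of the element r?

The identity element is m (its row matches the header).
r^1 = r
r^2 = r·r = u
r^3 = u·r = n
r^4 = n·r = m
The first power of r equal to the identity is r^4, so ord(r) = 4.

4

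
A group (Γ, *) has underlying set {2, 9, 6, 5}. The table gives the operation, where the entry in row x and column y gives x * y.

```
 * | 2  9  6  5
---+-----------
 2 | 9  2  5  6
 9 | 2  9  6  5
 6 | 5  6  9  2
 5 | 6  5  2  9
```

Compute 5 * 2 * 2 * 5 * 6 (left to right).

6

5 * 2 = 6
6 * 2 = 5
5 * 5 = 9
9 * 6 = 6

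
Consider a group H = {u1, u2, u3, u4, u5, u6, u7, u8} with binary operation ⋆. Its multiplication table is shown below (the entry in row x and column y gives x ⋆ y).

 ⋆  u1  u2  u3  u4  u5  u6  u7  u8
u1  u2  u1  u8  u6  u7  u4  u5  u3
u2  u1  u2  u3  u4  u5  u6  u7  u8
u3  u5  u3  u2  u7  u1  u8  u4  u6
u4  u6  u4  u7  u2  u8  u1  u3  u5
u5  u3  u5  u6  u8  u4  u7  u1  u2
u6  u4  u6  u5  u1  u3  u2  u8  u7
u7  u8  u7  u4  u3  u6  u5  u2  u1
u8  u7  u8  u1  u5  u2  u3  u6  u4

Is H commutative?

u8 ⋆ u6 = u3 but u6 ⋆ u8 = u7.
Since u8 and u6 do not commute, H is not abelian.

No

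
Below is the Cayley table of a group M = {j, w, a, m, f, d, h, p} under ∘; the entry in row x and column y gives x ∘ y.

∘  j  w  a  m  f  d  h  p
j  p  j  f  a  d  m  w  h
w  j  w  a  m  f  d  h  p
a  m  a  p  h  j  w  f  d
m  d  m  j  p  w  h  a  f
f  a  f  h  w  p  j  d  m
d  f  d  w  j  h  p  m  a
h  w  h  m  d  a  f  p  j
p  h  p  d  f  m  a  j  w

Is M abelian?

m ∘ a = j but a ∘ m = h.
Since m and a do not commute, M is not abelian.

No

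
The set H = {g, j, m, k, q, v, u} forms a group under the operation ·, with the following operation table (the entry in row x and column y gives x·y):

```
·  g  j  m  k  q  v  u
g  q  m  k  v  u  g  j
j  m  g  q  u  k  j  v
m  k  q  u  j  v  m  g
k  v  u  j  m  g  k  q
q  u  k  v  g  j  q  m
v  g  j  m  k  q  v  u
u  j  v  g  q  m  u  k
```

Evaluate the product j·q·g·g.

g

j·q = k
k·g = v
v·g = g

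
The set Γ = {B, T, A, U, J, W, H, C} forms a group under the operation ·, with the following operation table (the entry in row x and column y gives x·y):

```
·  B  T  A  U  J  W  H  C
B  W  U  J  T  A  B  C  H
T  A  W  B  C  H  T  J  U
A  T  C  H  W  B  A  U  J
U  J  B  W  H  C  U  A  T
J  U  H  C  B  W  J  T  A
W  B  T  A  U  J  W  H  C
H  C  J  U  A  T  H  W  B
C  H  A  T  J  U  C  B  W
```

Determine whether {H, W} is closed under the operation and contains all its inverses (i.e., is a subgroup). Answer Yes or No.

{H, W} contains the identity W.
Checking products: every product of two elements of {H, W} (read from the table) lies in {H, W}, so the set is closed.
In a finite group, a nonempty closed subset is a subgroup. So {H, W} ≤ Γ.

Yes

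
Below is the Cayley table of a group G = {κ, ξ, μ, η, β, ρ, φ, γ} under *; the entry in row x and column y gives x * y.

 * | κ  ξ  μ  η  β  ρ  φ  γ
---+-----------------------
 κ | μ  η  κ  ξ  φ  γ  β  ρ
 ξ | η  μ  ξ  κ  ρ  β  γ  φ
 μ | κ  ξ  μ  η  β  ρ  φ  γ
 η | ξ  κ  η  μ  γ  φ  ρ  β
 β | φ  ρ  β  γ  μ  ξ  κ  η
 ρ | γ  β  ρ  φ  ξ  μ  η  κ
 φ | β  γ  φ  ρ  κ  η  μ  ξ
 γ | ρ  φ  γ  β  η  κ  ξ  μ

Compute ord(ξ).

The identity element is μ (its row matches the header).
ξ^1 = ξ
ξ^2 = ξ * ξ = μ
The first power of ξ equal to the identity is ξ^2, so ord(ξ) = 2.

2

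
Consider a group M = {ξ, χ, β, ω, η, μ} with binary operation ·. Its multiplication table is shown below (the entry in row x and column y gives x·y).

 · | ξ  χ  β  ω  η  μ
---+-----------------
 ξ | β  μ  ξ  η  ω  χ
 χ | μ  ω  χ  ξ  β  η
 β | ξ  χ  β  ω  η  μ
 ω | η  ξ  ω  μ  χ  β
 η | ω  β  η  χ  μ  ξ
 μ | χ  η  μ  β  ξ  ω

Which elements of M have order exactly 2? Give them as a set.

{ξ}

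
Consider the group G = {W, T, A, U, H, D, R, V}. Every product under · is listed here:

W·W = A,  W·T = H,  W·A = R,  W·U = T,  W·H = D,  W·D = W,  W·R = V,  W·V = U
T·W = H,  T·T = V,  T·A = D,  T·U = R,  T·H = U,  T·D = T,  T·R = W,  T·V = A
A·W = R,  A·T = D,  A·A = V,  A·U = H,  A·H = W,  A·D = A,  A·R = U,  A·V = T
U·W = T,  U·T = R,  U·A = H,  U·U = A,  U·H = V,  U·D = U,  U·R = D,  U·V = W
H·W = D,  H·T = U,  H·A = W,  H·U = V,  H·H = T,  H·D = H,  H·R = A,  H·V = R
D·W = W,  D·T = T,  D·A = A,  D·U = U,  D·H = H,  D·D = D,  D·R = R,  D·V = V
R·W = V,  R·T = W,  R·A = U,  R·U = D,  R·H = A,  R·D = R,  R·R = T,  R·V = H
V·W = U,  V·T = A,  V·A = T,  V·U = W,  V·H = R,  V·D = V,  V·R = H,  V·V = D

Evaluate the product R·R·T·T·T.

D

R·R = T
T·T = V
V·T = A
A·T = D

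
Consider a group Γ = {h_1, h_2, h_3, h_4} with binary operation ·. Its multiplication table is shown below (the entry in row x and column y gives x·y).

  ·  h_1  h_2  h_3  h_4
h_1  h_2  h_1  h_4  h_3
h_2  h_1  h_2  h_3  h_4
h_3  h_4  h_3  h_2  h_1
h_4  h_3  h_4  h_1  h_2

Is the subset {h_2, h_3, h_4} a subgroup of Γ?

No

h_3·h_4 = h_1, which is not in {h_2, h_3, h_4}.
The subset is not closed under ·, so it is not a subgroup.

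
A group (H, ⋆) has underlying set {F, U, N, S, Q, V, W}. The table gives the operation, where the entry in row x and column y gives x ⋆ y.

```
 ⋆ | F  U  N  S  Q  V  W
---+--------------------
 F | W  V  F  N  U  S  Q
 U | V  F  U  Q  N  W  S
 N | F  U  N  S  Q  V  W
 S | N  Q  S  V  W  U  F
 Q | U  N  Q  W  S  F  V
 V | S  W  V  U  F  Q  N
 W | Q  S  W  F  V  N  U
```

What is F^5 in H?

F^1 = F
F^2 = F ⋆ F = W
F^3 = W ⋆ F = Q
F^4 = Q ⋆ F = U
F^5 = U ⋆ F = V

V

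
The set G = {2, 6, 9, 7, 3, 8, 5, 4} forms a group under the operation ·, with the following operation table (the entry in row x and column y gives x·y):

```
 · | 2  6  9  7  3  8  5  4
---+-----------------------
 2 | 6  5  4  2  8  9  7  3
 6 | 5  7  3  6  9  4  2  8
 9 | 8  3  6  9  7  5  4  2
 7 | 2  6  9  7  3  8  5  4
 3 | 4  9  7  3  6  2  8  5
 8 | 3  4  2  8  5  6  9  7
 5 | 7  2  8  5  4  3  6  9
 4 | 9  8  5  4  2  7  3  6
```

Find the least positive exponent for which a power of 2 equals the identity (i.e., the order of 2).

The identity element is 7 (its row matches the header).
2^1 = 2
2^2 = 2·2 = 6
2^3 = 6·2 = 5
2^4 = 5·2 = 7
The first power of 2 equal to the identity is 2^4, so ord(2) = 4.
(Structurally, G here is isomorphic to the quaternion group Q_8.)

4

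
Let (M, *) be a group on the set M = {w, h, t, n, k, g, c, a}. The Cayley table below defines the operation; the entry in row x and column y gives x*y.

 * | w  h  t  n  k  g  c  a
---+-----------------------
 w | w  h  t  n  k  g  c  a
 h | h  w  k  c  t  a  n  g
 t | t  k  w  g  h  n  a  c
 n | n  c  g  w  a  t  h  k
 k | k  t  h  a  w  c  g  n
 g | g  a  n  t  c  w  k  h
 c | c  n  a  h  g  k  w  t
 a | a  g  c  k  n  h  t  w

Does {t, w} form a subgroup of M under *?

{t, w} contains the identity w.
Checking products: every product of two elements of {t, w} (read from the table) lies in {t, w}, so the set is closed.
In a finite group, a nonempty closed subset is a subgroup. So {t, w} ≤ M.

Yes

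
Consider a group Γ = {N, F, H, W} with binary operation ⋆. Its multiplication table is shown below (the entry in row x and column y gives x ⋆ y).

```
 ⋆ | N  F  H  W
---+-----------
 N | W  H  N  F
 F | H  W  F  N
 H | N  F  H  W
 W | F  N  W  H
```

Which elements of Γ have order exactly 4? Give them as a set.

Identity is H. Compute the order of each non-identity element by repeated multiplication:
  N: N → W → F → H  (order 4)
  F: F → W → N → H  (order 4)
  W: W → H  (order 2)
Elements of order 4: {F, N}.

{F, N}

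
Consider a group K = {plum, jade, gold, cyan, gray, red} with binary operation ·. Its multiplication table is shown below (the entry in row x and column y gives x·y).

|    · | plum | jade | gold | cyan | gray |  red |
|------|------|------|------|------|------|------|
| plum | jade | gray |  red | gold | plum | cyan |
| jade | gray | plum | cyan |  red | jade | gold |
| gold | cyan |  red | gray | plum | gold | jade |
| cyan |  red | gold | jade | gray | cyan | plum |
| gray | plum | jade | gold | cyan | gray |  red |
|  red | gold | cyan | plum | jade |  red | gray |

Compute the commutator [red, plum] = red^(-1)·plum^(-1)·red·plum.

Identity is gray; from the table red^(-1) = red and plum^(-1) = jade.
red·jade = cyan
cyan·red = plum
plum·plum = jade

jade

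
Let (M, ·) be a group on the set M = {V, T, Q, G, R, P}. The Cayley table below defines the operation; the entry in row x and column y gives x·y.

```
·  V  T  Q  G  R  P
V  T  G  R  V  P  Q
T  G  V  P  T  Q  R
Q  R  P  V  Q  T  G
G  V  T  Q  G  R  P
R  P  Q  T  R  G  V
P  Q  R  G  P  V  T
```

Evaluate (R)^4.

G

R^1 = R
R^2 = R·R = G
R^3 = G·R = R
R^4 = R·R = G
(Structurally, M here is isomorphic to the cyclic group Z_6.)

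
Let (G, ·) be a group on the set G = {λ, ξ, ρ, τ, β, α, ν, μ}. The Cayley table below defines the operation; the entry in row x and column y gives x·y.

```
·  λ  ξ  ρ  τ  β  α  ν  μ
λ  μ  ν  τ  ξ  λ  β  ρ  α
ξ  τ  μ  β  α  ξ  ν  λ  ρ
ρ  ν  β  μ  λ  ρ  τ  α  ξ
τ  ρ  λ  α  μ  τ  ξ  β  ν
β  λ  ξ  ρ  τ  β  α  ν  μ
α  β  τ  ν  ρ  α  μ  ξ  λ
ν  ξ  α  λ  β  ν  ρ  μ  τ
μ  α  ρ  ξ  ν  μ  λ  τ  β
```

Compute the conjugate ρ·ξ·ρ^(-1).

ξ

The identity is β. In row ρ, the entry β sits in column ξ, so ρ^(-1) = ξ.
ρ·ξ = β
β·ξ = ξ
(Structurally, G here is isomorphic to the quaternion group Q_8.)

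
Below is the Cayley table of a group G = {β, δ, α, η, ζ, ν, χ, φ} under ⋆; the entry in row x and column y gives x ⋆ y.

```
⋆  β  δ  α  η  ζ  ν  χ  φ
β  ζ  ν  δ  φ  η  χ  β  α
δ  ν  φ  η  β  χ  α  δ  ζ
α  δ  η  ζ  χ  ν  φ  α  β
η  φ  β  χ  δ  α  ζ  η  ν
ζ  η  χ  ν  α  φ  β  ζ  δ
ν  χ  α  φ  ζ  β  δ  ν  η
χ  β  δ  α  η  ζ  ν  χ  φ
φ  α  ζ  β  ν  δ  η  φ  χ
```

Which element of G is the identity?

χ

The identity e satisfies e ⋆ x = x for all x, so its row in the table reproduces the column headers.
Row χ reads: β, δ, α, η, ζ, ν, χ, φ — exactly the header order. So χ is the identity.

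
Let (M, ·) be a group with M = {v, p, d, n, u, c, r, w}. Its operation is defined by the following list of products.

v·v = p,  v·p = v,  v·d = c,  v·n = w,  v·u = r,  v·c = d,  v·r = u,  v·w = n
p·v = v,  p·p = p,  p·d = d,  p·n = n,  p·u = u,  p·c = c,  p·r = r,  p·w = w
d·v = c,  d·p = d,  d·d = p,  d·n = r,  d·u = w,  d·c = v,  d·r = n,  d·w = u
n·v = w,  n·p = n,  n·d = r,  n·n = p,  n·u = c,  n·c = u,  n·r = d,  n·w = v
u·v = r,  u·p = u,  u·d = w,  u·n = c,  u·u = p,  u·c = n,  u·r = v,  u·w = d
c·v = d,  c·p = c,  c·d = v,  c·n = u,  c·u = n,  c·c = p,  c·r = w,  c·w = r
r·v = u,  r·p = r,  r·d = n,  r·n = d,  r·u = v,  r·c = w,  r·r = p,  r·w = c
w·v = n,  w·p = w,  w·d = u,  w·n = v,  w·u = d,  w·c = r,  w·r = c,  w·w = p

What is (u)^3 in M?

u

u^1 = u
u^2 = u·u = p
u^3 = p·u = u
(Structurally, M here is isomorphic to the elementary abelian group (Z_2)^3.)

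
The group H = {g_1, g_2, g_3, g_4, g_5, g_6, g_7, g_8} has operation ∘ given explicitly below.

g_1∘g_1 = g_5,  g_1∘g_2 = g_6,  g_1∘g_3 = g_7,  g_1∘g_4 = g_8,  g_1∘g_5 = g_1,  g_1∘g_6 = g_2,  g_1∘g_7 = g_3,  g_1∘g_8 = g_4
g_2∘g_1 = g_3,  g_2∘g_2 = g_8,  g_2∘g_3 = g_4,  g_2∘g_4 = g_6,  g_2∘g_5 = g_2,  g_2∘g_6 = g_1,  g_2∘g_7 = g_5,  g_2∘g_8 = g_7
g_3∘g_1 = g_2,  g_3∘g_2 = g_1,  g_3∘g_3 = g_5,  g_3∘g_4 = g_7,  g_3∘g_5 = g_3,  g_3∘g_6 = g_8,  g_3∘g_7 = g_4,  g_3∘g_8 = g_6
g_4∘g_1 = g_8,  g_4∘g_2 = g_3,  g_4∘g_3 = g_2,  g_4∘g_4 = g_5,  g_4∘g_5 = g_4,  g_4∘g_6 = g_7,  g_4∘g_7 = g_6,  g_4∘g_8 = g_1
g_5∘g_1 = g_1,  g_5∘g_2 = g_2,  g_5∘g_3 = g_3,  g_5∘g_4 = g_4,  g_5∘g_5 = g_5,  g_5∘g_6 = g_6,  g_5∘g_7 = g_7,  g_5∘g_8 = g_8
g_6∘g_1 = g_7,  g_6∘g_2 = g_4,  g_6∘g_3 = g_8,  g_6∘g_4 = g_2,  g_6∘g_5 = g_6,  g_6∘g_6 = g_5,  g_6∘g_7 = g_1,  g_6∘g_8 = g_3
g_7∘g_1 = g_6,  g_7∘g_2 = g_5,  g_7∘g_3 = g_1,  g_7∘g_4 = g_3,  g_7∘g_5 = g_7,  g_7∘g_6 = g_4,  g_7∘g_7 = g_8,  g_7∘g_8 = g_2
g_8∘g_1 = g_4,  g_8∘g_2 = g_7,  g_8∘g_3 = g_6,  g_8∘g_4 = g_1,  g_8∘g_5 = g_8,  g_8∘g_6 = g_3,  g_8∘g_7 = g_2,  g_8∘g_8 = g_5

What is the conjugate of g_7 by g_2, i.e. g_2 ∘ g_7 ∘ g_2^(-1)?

g_7

The identity is g_5. In row g_2, the entry g_5 sits in column g_7, so g_2^(-1) = g_7.
g_2 ∘ g_7 = g_5
g_5 ∘ g_7 = g_7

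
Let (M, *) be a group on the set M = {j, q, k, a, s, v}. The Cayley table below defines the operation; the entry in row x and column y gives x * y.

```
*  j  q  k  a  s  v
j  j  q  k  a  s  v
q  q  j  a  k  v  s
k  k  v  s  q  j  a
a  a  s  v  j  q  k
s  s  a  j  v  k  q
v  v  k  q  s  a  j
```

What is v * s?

a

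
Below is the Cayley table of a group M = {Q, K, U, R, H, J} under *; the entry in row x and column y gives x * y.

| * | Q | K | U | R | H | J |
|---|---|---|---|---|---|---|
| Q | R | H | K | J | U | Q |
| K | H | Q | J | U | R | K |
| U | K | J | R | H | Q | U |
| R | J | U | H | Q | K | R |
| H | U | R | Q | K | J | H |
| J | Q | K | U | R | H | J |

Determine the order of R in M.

3

The identity element is J (its row matches the header).
R^1 = R
R^2 = R * R = Q
R^3 = Q * R = J
The first power of R equal to the identity is R^3, so ord(R) = 3.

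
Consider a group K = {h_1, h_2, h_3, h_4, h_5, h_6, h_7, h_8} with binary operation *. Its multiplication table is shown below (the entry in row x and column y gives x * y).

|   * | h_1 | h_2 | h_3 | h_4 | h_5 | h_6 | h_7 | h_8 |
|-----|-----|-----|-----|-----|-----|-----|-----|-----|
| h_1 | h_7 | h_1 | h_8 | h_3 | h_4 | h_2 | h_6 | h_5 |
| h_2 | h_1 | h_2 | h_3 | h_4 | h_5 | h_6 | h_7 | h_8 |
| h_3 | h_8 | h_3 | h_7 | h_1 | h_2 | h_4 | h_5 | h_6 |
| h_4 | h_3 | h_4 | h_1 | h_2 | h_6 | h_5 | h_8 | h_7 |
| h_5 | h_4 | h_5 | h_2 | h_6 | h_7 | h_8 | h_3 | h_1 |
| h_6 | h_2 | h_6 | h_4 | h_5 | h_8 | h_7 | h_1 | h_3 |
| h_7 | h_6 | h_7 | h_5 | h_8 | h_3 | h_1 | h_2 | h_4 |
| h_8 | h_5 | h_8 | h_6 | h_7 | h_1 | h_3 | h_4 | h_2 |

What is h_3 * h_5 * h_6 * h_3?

h_4

h_3 * h_5 = h_2
h_2 * h_6 = h_6
h_6 * h_3 = h_4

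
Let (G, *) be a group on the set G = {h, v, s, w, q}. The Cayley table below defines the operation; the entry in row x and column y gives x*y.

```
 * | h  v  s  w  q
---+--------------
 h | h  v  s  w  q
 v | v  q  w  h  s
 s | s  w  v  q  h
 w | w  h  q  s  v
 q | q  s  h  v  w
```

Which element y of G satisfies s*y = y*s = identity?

First locate the identity: row h matches the header, so h is the identity.
Scan row s for h: s*q = h. Hence s^(-1) = q.

q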